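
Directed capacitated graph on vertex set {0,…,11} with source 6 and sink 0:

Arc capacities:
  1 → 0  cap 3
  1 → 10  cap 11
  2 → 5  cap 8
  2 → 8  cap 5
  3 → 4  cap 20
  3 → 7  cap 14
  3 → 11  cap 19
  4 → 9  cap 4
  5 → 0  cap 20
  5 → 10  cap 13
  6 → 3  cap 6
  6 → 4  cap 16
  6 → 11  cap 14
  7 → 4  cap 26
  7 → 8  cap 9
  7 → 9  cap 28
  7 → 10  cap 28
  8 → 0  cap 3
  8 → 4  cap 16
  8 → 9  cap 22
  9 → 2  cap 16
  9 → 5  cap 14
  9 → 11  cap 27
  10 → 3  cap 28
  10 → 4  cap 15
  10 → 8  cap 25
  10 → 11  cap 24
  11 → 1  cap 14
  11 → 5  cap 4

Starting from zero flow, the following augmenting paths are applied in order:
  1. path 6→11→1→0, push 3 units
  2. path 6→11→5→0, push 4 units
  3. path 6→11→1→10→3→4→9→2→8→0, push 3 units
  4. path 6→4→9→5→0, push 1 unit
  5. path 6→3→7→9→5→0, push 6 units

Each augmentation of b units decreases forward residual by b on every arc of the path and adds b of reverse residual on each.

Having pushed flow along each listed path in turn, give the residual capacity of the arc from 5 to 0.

Residual capacity of (5,0): 9

after path 1 (6→11→1→0, push 3): res(5,0)=20
after path 2 (6→11→5→0, push 4): res(5,0)=16
after path 3 (6→11→1→10→3→4→9→2→8→0, push 3): res(5,0)=16
after path 4 (6→4→9→5→0, push 1): res(5,0)=15
after path 5 (6→3→7→9→5→0, push 6): res(5,0)=9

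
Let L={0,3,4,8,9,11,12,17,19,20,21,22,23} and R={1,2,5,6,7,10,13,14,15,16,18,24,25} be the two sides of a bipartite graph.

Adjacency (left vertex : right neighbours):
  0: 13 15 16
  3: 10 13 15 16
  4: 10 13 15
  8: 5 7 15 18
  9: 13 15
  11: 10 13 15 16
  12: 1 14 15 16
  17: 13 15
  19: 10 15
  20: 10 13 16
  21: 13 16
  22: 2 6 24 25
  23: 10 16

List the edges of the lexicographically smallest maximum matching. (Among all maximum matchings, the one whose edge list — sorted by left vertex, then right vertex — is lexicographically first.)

|M| = 7 (so the lex-smallest maximum matching has 7 edges)
process left vertices in ascending order; for each, take the smallest-labelled available neighbour that still permits 7 edges overall, or leave it unmatched if none does
lex-smallest matching: {0-13, 3-10, 4-15, 8-5, 11-16, 12-1, 22-2}

Lex-smallest maximum matching: {(0,13), (3,10), (4,15), (8,5), (11,16), (12,1), (22,2)}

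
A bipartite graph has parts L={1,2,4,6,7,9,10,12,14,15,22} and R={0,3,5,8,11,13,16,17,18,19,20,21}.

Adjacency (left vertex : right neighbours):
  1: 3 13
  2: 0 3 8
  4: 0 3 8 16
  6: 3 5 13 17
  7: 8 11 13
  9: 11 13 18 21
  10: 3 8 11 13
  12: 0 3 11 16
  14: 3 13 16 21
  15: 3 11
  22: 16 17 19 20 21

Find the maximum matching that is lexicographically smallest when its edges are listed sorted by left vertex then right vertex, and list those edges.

|M| = 10 (so the lex-smallest maximum matching has 10 edges)
process left vertices in ascending order; for each, take the smallest-labelled available neighbour that still permits 10 edges overall, or leave it unmatched if none does
lex-smallest matching: {1-3, 2-0, 4-8, 6-5, 7-11, 9-18, 10-13, 12-16, 14-21, 22-17}

Lex-smallest maximum matching: {(1,3), (2,0), (4,8), (6,5), (7,11), (9,18), (10,13), (12,16), (14,21), (22,17)}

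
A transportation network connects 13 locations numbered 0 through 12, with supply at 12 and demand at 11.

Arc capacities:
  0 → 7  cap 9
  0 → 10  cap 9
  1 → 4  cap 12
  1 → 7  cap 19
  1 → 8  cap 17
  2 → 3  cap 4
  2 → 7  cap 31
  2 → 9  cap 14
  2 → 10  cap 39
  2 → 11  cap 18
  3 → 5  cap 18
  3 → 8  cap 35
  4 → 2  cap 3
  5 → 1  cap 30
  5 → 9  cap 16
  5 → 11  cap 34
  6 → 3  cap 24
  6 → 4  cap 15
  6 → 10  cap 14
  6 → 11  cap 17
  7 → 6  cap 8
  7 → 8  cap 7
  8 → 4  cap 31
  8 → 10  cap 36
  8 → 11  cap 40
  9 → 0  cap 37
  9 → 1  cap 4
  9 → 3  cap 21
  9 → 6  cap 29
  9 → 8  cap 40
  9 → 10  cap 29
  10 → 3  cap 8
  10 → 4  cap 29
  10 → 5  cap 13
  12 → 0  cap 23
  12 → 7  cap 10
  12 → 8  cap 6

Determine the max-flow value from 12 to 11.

Maximum flow value: 30

augment #1: 12→8→11 bottleneck 6, total now 6
augment #2: 12→7→6→11 bottleneck 8, total now 14
augment #3: 12→7→8→11 bottleneck 2, total now 16
augment #4: 12→0→7→8→11 bottleneck 5, total now 21
augment #5: 12→0→10→5→11 bottleneck 9, total now 30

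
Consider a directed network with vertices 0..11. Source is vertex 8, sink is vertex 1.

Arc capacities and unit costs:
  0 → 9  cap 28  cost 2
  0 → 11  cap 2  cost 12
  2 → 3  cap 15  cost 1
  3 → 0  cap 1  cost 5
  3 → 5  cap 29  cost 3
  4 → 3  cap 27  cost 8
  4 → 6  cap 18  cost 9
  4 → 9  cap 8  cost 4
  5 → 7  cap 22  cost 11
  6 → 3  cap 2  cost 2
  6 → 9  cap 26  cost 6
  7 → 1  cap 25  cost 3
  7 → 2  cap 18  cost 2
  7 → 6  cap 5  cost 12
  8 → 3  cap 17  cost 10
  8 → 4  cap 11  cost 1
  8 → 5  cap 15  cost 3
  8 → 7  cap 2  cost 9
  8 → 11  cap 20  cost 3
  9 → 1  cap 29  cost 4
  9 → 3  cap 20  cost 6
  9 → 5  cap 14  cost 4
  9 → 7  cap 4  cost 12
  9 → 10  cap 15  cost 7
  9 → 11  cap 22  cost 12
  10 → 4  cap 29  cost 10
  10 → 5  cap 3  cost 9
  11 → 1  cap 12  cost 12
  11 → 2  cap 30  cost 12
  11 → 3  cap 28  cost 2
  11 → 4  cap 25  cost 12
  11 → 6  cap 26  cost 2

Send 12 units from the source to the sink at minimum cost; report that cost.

shortest-cost path #1: 8→4→9→1 push 8 @ unit cost 9 (adds 72)
shortest-cost path #2: 8→7→1 push 2 @ unit cost 12 (adds 24)
shortest-cost path #3: 8→11→1 push 2 @ unit cost 15 (adds 30)
total cost = 126

Minimum cost for 12 units: 126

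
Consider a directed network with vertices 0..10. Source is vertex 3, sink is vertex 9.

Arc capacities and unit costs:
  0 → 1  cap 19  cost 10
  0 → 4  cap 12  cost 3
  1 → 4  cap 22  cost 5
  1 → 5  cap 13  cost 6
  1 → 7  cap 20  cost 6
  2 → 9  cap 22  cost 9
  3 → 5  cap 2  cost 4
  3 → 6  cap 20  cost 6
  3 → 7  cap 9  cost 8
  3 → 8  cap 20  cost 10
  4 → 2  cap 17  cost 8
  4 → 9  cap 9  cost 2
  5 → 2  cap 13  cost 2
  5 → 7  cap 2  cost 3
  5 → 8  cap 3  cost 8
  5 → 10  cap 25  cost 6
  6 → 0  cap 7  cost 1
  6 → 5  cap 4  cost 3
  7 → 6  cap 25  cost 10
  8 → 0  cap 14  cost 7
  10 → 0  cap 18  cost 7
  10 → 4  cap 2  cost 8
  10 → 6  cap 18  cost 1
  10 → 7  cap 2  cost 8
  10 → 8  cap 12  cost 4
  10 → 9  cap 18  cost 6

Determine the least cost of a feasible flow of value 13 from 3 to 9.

shortest-cost path #1: 3→6→0→4→9 push 7 @ unit cost 12 (adds 84)
shortest-cost path #2: 3→5→2→9 push 2 @ unit cost 15 (adds 30)
shortest-cost path #3: 3→6→5→2→9 push 4 @ unit cost 20 (adds 80)
total cost = 194

Minimum cost for 13 units: 194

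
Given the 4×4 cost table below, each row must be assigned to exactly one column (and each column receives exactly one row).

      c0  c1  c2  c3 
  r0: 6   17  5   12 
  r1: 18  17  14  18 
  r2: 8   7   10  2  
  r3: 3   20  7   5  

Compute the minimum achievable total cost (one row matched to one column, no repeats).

Minimum assignment cost: 27

optimal assignment: row0→col2 (cost 5), row1→col1 (cost 17), row2→col3 (cost 2), row3→col0 (cost 3)
total = 5 + 17 + 2 + 3 = 27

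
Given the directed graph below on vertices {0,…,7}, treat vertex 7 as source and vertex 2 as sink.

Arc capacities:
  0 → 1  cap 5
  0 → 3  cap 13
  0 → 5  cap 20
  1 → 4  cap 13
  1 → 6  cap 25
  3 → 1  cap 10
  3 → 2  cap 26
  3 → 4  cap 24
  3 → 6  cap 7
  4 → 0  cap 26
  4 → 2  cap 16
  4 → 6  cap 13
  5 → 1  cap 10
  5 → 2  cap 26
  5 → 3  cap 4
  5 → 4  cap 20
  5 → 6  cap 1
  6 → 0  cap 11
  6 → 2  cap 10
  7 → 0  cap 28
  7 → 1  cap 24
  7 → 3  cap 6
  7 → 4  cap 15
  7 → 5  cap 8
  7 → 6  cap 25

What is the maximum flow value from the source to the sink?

Maximum flow value: 73

augment #1: 7→3→2 bottleneck 6, total now 6
augment #2: 7→4→2 bottleneck 15, total now 21
augment #3: 7→5→2 bottleneck 8, total now 29
augment #4: 7→6→2 bottleneck 10, total now 39
augment #5: 7→0→3→2 bottleneck 13, total now 52
augment #6: 7→0→5→2 bottleneck 15, total now 67
augment #7: 7→1→4→2 bottleneck 1, total now 68
augment #8: 7→6→0→5→2 bottleneck 3, total now 71
augment #9: 7→6→0→5→3→2 bottleneck 2, total now 73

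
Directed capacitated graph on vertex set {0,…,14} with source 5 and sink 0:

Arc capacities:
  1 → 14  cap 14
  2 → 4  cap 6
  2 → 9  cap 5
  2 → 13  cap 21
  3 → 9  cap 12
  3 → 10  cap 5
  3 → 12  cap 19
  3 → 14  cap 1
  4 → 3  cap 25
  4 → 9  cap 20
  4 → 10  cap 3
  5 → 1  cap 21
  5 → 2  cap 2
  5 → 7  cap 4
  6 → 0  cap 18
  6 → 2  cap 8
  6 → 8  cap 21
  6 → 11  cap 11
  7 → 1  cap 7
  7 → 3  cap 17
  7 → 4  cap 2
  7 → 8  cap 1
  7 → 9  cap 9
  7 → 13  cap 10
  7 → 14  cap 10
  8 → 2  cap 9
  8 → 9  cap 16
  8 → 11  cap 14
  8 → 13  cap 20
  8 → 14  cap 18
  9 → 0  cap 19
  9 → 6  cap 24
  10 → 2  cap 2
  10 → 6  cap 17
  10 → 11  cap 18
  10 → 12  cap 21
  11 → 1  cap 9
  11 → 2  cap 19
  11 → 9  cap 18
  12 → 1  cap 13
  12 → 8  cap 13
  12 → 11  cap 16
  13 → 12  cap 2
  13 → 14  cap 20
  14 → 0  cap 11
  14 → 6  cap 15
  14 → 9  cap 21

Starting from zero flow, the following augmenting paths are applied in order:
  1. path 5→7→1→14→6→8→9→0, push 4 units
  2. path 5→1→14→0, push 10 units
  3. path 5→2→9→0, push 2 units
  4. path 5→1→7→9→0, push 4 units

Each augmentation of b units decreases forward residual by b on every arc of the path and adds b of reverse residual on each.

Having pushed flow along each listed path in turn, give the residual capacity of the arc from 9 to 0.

Residual capacity of (9,0): 9

after path 1 (5→7→1→14→6→8→9→0, push 4): res(9,0)=15
after path 2 (5→1→14→0, push 10): res(9,0)=15
after path 3 (5→2→9→0, push 2): res(9,0)=13
after path 4 (5→1→7→9→0, push 4): res(9,0)=9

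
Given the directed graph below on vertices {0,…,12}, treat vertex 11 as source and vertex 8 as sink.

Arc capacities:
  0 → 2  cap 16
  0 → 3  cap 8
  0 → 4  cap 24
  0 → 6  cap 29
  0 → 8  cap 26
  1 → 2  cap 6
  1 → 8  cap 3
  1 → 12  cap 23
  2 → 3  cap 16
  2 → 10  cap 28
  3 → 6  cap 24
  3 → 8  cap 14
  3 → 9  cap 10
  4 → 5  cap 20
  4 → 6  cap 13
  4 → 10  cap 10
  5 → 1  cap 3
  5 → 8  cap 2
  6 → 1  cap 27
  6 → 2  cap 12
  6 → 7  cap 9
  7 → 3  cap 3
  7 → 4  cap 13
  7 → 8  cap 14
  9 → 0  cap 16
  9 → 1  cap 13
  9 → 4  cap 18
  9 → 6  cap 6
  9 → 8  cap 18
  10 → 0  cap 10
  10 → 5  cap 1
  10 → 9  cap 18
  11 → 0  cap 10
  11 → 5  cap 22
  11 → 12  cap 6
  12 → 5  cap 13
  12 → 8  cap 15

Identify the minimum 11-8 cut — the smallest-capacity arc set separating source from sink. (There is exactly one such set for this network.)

augment #1: 11→0→8 push 10
augment #2: 11→5→8 push 2
augment #3: 11→12→8 push 6
augment #4: 11→5→1→8 push 3
max flow = 21; residual-reachable set from 11 gives S-side
cut edges (S→T): {(5,1), (5,8), (11,0), (11,12)} total cap 21

Min-cut arcs: {(5,1), (5,8), (11,0), (11,12)} (total capacity 21)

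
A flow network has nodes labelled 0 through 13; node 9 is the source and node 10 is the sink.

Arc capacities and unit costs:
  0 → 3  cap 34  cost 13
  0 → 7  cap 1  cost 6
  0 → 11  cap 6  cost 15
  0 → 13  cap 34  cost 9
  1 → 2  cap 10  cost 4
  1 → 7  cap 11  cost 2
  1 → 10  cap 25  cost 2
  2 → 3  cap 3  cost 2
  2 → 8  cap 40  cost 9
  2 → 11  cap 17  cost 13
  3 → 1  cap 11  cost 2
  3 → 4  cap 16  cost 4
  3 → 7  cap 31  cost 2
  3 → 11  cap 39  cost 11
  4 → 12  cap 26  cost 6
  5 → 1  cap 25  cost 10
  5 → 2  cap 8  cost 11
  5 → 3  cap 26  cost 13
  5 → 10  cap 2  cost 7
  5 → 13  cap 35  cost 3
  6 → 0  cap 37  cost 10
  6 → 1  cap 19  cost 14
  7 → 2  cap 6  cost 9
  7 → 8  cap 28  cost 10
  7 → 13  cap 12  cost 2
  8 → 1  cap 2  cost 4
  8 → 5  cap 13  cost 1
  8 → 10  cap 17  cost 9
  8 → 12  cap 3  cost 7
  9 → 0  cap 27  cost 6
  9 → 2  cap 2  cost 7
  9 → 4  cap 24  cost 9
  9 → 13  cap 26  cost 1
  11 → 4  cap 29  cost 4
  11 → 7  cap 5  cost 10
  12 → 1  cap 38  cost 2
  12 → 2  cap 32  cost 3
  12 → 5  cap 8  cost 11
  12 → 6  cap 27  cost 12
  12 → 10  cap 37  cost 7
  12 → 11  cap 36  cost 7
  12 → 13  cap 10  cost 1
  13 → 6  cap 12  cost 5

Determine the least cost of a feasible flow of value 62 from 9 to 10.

shortest-cost path #1: 9→2→3→1→10 push 2 @ unit cost 13 (adds 26)
shortest-cost path #2: 9→4→12→1→10 push 23 @ unit cost 19 (adds 437)
shortest-cost path #3: 9→4→12→10 push 1 @ unit cost 22 (adds 22)
shortest-cost path #4: 9→13→6→1→12→10 push 12 @ unit cost 25 (adds 300)
shortest-cost path #5: 9→0→3→1→12→10 push 9 @ unit cost 26 (adds 234)
shortest-cost path #6: 9→0→7→8→5→10 push 1 @ unit cost 30 (adds 30)
shortest-cost path #7: 9→0→3→2→8→5→10 push 1 @ unit cost 34 (adds 34)
shortest-cost path #8: 9→0→3→2→8→10 push 1 @ unit cost 35 (adds 35)
shortest-cost path #9: 9→0→3→4→12→10 push 2 @ unit cost 36 (adds 72)
shortest-cost path #10: 9→0→3→7→8→10 push 10 @ unit cost 40 (adds 400)
total cost = 1590

Minimum cost for 62 units: 1590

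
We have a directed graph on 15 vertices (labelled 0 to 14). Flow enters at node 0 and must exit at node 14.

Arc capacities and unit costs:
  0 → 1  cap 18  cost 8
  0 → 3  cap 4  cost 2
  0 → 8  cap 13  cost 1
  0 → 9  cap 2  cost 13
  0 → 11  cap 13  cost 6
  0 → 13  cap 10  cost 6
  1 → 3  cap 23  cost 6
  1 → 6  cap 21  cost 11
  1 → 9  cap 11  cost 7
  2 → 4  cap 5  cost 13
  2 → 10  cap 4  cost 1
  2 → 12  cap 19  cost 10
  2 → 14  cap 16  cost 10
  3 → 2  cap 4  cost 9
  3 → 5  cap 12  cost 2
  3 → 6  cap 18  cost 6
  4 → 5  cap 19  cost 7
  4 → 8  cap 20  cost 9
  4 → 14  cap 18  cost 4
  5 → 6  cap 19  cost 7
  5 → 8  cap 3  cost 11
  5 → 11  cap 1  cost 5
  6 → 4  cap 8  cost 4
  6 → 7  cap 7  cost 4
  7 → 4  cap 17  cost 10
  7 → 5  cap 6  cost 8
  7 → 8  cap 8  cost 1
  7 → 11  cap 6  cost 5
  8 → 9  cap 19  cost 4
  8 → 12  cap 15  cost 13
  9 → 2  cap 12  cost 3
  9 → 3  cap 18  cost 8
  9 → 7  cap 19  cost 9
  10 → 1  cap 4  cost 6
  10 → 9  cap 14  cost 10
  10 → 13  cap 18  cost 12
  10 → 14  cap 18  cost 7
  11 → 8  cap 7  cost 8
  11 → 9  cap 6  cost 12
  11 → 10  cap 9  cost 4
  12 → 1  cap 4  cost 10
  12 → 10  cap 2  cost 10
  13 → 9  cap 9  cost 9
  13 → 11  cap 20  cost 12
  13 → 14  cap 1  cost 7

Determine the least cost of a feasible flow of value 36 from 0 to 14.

Minimum cost for 36 units: 738

shortest-cost path #1: 0→13→14 push 1 @ unit cost 13 (adds 13)
shortest-cost path #2: 0→3→6→4→14 push 4 @ unit cost 16 (adds 64)
shortest-cost path #3: 0→8→9→2→10→14 push 4 @ unit cost 16 (adds 64)
shortest-cost path #4: 0→11→10→14 push 9 @ unit cost 17 (adds 153)
shortest-cost path #5: 0→8→9→2→14 push 8 @ unit cost 18 (adds 144)
shortest-cost path #6: 0→1→6→4→14 push 4 @ unit cost 27 (adds 108)
shortest-cost path #7: 0→8→9→7→4→14 push 1 @ unit cost 28 (adds 28)
shortest-cost path #8: 0→1→6→3→2→14 push 4 @ unit cost 32 (adds 128)
shortest-cost path #9: 0→9→7→4→14 push 1 @ unit cost 36 (adds 36)
total cost = 738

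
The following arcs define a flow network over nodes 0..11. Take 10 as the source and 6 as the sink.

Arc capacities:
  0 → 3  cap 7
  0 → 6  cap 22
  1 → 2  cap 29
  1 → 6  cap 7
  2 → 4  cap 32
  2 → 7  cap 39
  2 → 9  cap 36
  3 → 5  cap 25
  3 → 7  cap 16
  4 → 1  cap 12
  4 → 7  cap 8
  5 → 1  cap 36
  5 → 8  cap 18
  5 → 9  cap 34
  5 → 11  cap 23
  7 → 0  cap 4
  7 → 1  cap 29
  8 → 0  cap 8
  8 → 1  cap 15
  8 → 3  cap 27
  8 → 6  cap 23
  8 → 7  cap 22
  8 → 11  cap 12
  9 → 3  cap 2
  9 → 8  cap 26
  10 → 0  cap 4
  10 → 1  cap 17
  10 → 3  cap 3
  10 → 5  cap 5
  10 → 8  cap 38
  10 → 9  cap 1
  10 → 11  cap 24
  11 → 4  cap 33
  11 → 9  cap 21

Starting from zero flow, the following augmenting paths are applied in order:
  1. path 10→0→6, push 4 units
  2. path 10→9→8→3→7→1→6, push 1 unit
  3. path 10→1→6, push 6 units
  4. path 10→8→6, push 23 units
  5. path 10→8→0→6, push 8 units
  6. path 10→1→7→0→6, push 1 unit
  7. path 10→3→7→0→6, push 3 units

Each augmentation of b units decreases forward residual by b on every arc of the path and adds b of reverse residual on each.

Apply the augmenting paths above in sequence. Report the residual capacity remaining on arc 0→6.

after path 1 (10→0→6, push 4): res(0,6)=18
after path 2 (10→9→8→3→7→1→6, push 1): res(0,6)=18
after path 3 (10→1→6, push 6): res(0,6)=18
after path 4 (10→8→6, push 23): res(0,6)=18
after path 5 (10→8→0→6, push 8): res(0,6)=10
after path 6 (10→1→7→0→6, push 1): res(0,6)=9
after path 7 (10→3→7→0→6, push 3): res(0,6)=6

Residual capacity of (0,6): 6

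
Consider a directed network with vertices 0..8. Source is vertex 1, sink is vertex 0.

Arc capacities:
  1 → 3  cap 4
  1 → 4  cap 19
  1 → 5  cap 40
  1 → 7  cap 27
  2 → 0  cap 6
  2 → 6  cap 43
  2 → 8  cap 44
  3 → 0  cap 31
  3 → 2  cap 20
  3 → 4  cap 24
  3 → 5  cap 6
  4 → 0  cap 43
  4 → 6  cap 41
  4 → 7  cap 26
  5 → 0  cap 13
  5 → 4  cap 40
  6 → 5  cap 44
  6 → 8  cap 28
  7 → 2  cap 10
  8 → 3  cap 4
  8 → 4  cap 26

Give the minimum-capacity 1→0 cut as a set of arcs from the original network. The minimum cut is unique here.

Min-cut arcs: {(1,3), (2,0), (4,0), (5,0), (8,3)} (total capacity 70)

augment #1: 1→3→0 push 4
augment #2: 1→4→0 push 19
augment #3: 1→5→0 push 13
augment #4: 1→5→4→0 push 24
augment #5: 1→7→2→0 push 6
augment #6: 1→7→2→8→3→0 push 4
max flow = 70; residual-reachable set from 1 gives S-side
cut edges (S→T): {(1,3), (2,0), (4,0), (5,0), (8,3)} total cap 70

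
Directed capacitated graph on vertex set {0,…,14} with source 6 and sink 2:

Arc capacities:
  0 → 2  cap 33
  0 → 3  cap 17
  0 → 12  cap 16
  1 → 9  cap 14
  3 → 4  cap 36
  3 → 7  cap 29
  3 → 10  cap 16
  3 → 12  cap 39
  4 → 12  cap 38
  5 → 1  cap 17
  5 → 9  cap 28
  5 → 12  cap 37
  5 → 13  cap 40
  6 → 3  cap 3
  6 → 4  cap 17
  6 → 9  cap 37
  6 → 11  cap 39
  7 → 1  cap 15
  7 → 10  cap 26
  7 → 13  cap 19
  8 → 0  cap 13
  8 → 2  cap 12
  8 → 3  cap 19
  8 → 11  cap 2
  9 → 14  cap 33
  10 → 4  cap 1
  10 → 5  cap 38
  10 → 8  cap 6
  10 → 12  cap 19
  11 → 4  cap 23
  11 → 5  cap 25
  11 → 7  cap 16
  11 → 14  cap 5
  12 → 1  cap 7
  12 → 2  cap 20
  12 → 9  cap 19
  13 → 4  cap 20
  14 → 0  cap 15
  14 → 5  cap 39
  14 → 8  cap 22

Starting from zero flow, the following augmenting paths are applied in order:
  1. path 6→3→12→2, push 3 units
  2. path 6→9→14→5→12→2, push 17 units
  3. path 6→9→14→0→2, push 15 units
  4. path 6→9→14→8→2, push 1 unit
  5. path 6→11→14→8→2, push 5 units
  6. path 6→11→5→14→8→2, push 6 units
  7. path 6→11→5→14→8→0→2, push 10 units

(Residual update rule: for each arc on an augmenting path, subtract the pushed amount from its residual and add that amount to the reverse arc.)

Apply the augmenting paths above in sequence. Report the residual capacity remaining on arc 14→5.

after path 1 (6→3→12→2, push 3): res(14,5)=39
after path 2 (6→9→14→5→12→2, push 17): res(14,5)=22
after path 3 (6→9→14→0→2, push 15): res(14,5)=22
after path 4 (6→9→14→8→2, push 1): res(14,5)=22
after path 5 (6→11→14→8→2, push 5): res(14,5)=22
after path 6 (6→11→5→14→8→2, push 6): res(14,5)=28
after path 7 (6→11→5→14→8→0→2, push 10): res(14,5)=38

Residual capacity of (14,5): 38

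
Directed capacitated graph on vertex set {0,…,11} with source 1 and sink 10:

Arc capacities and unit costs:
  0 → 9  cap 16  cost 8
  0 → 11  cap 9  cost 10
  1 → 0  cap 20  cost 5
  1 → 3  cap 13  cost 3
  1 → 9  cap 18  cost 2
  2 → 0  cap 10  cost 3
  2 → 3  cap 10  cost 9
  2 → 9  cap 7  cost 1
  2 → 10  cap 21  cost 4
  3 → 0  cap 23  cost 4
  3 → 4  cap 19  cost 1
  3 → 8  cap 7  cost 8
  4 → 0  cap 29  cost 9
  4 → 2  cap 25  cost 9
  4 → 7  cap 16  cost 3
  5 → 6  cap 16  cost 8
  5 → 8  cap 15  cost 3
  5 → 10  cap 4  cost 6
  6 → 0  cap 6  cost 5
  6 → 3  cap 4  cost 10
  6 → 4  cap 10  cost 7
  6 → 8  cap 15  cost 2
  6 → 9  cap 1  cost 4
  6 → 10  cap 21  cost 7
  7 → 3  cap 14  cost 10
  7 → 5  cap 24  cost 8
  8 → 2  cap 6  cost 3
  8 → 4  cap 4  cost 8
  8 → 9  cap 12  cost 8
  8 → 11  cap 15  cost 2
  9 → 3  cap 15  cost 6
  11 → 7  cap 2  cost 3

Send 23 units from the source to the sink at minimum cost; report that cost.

shortest-cost path #1: 1→3→4→2→10 push 13 @ unit cost 17 (adds 221)
shortest-cost path #2: 1→9→3→4→2→10 push 6 @ unit cost 22 (adds 132)
shortest-cost path #3: 1→9→3→8→2→10 push 2 @ unit cost 23 (adds 46)
shortest-cost path #4: 1→9→3→8→2→4→7→5→10 push 2 @ unit cost 27 (adds 54)
total cost = 453

Minimum cost for 23 units: 453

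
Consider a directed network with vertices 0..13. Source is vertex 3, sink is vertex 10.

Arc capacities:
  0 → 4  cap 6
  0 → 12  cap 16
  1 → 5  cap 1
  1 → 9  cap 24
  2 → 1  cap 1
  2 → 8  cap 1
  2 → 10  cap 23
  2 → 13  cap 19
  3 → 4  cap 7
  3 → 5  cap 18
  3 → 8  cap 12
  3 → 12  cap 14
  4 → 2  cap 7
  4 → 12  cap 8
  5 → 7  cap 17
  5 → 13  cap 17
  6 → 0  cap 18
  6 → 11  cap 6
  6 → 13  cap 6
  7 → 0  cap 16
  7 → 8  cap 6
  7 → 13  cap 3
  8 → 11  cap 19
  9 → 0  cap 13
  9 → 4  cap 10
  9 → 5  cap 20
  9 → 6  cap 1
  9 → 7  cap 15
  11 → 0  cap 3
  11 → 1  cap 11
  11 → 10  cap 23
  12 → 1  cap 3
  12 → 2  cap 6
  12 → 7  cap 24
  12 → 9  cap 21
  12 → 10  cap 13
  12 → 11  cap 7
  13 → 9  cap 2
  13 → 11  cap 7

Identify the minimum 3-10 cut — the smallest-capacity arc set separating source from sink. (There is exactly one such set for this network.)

augment #1: 3→12→10 push 13
augment #2: 3→4→2→10 push 7
augment #3: 3→8→11→10 push 12
augment #4: 3→12→2→10 push 1
augment #5: 3→5→13→11→10 push 7
augment #6: 3→5→7→8→11→10 push 4
augment #7: 3→5→7→0→12→2→10 push 5
max flow = 49; residual-reachable set from 3 gives S-side
cut edges (S→T): {(4,2), (11,10), (12,2), (12,10)} total cap 49

Min-cut arcs: {(4,2), (11,10), (12,2), (12,10)} (total capacity 49)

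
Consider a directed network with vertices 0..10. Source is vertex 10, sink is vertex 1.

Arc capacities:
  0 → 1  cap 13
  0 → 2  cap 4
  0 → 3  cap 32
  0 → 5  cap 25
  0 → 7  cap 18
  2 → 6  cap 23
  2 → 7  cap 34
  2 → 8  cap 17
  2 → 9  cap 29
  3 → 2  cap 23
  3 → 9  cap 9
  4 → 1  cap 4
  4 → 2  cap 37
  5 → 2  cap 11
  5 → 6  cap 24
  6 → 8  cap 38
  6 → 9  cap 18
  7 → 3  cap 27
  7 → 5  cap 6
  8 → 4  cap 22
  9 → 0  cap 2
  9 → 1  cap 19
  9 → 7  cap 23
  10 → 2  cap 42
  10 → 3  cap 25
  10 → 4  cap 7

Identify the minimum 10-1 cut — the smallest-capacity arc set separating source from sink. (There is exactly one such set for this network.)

augment #1: 10→4→1 push 4
augment #2: 10→2→9→1 push 19
augment #3: 10→2→9→0→1 push 2
max flow = 25; residual-reachable set from 10 gives S-side
cut edges (S→T): {(4,1), (9,0), (9,1)} total cap 25

Min-cut arcs: {(4,1), (9,0), (9,1)} (total capacity 25)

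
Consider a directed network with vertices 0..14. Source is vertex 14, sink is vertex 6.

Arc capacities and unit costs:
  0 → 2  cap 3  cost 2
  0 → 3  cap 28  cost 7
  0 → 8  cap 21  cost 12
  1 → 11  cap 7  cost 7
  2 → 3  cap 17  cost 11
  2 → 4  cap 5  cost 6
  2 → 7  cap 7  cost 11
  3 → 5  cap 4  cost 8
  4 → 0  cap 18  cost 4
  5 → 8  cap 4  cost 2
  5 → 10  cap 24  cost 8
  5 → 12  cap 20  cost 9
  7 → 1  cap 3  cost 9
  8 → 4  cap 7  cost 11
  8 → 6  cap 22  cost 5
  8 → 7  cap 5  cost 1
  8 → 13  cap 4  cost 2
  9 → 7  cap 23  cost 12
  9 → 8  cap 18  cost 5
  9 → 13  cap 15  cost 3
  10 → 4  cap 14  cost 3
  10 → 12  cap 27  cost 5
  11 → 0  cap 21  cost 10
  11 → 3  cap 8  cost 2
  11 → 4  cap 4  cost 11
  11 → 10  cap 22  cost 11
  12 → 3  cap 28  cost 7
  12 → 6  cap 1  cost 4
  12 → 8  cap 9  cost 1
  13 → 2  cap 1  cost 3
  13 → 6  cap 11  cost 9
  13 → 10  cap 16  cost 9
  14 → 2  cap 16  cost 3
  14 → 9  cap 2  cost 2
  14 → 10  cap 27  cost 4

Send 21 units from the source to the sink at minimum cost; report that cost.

shortest-cost path #1: 14→9→8→6 push 2 @ unit cost 12 (adds 24)
shortest-cost path #2: 14→10→12→6 push 1 @ unit cost 13 (adds 13)
shortest-cost path #3: 14→10→12→8→6 push 9 @ unit cost 15 (adds 135)
shortest-cost path #4: 14→10→4→0→8→6 push 9 @ unit cost 28 (adds 252)
total cost = 424

Minimum cost for 21 units: 424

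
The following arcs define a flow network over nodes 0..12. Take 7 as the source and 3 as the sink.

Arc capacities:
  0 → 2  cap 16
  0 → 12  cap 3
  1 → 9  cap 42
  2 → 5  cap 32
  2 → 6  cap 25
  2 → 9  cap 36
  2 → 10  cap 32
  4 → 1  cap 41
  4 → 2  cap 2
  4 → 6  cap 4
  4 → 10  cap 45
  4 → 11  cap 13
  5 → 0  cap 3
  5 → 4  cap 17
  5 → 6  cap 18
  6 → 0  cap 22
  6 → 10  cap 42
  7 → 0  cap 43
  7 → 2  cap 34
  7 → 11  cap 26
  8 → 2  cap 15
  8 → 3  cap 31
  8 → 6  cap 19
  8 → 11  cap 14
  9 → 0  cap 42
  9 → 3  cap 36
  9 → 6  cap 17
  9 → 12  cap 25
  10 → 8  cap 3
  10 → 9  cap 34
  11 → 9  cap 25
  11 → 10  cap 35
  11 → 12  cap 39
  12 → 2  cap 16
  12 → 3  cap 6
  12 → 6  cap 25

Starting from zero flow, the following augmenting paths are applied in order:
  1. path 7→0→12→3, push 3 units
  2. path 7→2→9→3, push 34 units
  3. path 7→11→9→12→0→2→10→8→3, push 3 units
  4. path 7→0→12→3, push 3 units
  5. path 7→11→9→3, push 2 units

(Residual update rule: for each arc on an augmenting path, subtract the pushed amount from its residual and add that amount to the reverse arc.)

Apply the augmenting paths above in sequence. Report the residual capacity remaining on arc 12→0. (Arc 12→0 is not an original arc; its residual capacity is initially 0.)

after path 1 (7→0→12→3, push 3): res(12,0)=3
after path 2 (7→2→9→3, push 34): res(12,0)=3
after path 3 (7→11→9→12→0→2→10→8→3, push 3): res(12,0)=0
after path 4 (7→0→12→3, push 3): res(12,0)=3
after path 5 (7→11→9→3, push 2): res(12,0)=3

Residual capacity of (12,0): 3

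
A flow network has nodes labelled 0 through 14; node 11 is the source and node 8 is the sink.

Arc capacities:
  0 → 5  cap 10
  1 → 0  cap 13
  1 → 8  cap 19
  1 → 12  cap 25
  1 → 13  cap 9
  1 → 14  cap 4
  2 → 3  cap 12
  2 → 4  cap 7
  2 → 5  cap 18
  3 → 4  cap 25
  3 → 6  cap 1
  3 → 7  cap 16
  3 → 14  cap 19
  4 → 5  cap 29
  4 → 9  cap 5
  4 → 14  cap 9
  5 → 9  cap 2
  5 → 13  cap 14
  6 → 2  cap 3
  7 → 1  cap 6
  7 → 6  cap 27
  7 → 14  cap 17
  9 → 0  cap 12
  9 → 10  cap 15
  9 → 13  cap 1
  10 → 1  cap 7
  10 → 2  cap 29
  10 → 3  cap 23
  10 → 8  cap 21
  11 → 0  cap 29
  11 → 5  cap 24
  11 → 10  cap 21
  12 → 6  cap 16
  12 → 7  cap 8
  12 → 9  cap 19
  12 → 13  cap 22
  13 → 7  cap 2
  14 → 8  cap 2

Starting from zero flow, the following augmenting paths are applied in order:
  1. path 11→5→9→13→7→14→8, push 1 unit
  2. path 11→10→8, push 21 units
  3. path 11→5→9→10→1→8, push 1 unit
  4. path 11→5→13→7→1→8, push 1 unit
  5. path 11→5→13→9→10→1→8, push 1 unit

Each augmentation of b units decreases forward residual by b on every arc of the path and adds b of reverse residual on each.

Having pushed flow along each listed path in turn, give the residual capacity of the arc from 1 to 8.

Residual capacity of (1,8): 16

after path 1 (11→5→9→13→7→14→8, push 1): res(1,8)=19
after path 2 (11→10→8, push 21): res(1,8)=19
after path 3 (11→5→9→10→1→8, push 1): res(1,8)=18
after path 4 (11→5→13→7→1→8, push 1): res(1,8)=17
after path 5 (11→5→13→9→10→1→8, push 1): res(1,8)=16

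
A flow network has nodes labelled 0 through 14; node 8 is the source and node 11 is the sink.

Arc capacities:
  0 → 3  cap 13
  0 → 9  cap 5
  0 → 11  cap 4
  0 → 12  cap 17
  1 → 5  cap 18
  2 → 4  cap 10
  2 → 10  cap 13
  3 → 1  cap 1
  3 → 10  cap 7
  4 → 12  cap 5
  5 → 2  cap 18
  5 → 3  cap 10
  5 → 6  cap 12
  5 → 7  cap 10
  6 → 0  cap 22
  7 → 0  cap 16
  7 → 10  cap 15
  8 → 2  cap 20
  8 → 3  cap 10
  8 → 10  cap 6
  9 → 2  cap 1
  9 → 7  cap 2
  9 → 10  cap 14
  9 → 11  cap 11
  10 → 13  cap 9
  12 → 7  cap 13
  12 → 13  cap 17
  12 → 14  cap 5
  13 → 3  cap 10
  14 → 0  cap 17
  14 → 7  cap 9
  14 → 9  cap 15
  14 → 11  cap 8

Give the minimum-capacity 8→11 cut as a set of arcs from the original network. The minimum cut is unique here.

Min-cut arcs: {(3,1), (4,12)} (total capacity 6)

augment #1: 8→2→4→12→14→11 push 5
augment #2: 8→3→1→5→6→0→11 push 1
max flow = 6; residual-reachable set from 8 gives S-side
cut edges (S→T): {(3,1), (4,12)} total cap 6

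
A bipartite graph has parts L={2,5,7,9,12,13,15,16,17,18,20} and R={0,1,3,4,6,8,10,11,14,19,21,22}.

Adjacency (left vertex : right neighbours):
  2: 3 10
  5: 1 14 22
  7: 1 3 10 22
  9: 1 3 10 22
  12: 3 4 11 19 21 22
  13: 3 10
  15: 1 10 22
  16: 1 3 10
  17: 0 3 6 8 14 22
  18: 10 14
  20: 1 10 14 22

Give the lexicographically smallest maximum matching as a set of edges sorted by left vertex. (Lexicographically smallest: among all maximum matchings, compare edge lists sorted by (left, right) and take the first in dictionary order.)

|M| = 7 (so the lex-smallest maximum matching has 7 edges)
process left vertices in ascending order; for each, take the smallest-labelled available neighbour that still permits 7 edges overall, or leave it unmatched if none does
lex-smallest matching: {2-3, 5-1, 7-10, 9-22, 12-4, 17-0, 18-14}

Lex-smallest maximum matching: {(2,3), (5,1), (7,10), (9,22), (12,4), (17,0), (18,14)}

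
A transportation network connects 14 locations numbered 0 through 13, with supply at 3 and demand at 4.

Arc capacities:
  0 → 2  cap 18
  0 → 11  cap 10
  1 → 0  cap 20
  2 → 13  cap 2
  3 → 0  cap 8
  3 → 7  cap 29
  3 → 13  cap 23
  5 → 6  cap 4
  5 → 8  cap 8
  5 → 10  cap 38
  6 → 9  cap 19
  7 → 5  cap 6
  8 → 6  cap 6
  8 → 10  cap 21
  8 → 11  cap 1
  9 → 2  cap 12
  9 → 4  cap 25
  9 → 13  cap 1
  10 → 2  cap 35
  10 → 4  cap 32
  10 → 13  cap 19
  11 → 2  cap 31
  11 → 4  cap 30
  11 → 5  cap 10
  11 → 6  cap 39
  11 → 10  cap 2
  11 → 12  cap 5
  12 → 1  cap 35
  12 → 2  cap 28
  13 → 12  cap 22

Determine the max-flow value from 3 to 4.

augment #1: 3→0→11→4 bottleneck 8, total now 8
augment #2: 3→7→5→10→4 bottleneck 6, total now 14
augment #3: 3→13→12→1→0→11→4 bottleneck 2, total now 16

Maximum flow value: 16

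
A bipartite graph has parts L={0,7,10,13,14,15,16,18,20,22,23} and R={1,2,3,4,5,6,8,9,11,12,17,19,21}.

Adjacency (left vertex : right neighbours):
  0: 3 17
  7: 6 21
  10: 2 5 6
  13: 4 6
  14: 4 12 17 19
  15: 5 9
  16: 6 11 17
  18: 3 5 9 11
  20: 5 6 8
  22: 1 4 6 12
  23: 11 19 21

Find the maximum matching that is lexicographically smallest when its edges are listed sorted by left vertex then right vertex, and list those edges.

Lex-smallest maximum matching: {(0,3), (7,6), (10,2), (13,4), (14,12), (15,5), (16,11), (18,9), (20,8), (22,1), (23,19)}

|M| = 11 (so the lex-smallest maximum matching has 11 edges)
process left vertices in ascending order; for each, take the smallest-labelled available neighbour that still permits 11 edges overall, or leave it unmatched if none does
lex-smallest matching: {0-3, 7-6, 10-2, 13-4, 14-12, 15-5, 16-11, 18-9, 20-8, 22-1, 23-19}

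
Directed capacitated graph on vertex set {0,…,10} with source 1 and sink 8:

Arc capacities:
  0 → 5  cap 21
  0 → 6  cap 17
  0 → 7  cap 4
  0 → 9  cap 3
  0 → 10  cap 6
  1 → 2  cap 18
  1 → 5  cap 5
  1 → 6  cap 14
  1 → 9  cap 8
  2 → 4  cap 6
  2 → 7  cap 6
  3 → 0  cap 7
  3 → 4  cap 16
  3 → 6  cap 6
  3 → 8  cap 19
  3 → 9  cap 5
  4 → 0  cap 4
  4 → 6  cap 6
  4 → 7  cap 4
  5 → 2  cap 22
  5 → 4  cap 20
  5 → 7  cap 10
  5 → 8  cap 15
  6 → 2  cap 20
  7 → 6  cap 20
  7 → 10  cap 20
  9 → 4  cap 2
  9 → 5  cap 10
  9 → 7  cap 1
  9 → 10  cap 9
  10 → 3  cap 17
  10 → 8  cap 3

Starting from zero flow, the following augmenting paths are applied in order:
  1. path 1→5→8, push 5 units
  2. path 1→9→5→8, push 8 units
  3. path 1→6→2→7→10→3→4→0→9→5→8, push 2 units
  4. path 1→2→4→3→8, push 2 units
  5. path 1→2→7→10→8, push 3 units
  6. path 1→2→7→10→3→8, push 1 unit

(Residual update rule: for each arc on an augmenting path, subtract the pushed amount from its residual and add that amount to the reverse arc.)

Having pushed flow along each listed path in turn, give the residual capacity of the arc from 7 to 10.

Residual capacity of (7,10): 14

after path 1 (1→5→8, push 5): res(7,10)=20
after path 2 (1→9→5→8, push 8): res(7,10)=20
after path 3 (1→6→2→7→10→3→4→0→9→5→8, push 2): res(7,10)=18
after path 4 (1→2→4→3→8, push 2): res(7,10)=18
after path 5 (1→2→7→10→8, push 3): res(7,10)=15
after path 6 (1→2→7→10→3→8, push 1): res(7,10)=14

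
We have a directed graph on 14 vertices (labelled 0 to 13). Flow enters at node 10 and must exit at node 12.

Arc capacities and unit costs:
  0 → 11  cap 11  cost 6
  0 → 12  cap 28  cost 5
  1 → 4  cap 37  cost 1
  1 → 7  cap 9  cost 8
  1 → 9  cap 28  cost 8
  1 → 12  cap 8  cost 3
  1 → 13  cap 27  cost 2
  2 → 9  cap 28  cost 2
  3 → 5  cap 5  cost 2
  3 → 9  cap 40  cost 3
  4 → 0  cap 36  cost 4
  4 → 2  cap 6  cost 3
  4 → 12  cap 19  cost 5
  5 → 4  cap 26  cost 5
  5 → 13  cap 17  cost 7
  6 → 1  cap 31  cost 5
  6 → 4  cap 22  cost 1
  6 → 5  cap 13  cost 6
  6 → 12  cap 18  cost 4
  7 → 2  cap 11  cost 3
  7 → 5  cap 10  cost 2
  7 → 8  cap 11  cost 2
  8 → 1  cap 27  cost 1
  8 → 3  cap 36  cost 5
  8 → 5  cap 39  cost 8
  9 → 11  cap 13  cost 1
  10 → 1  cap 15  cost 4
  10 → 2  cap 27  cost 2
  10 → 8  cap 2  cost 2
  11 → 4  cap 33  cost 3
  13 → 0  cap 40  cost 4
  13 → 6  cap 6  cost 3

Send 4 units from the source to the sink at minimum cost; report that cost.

shortest-cost path #1: 10→8→1→12 push 2 @ unit cost 6 (adds 12)
shortest-cost path #2: 10→1→12 push 2 @ unit cost 7 (adds 14)
total cost = 26

Minimum cost for 4 units: 26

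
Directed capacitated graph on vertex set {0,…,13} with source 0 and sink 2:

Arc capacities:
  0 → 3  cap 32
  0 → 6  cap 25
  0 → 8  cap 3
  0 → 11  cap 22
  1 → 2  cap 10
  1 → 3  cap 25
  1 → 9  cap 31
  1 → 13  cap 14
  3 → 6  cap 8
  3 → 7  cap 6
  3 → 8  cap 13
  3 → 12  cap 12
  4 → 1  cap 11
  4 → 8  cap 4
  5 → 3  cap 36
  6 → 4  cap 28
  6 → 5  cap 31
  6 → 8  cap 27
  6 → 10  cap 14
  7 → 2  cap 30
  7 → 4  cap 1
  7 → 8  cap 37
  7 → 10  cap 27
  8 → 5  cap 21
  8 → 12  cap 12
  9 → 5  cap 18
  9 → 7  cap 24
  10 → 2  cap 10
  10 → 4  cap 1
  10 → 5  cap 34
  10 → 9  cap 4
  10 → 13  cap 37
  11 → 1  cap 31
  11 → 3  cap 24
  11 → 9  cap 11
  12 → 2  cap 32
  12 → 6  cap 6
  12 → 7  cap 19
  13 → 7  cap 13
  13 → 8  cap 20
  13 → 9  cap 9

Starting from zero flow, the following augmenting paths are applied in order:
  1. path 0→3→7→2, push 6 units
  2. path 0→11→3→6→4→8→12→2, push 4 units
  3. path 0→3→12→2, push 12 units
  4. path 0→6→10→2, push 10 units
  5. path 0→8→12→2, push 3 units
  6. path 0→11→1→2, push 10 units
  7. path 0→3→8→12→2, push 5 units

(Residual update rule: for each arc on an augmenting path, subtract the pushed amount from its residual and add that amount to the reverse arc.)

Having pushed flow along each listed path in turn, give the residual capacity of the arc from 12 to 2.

Residual capacity of (12,2): 8

after path 1 (0→3→7→2, push 6): res(12,2)=32
after path 2 (0→11→3→6→4→8→12→2, push 4): res(12,2)=28
after path 3 (0→3→12→2, push 12): res(12,2)=16
after path 4 (0→6→10→2, push 10): res(12,2)=16
after path 5 (0→8→12→2, push 3): res(12,2)=13
after path 6 (0→11→1→2, push 10): res(12,2)=13
after path 7 (0→3→8→12→2, push 5): res(12,2)=8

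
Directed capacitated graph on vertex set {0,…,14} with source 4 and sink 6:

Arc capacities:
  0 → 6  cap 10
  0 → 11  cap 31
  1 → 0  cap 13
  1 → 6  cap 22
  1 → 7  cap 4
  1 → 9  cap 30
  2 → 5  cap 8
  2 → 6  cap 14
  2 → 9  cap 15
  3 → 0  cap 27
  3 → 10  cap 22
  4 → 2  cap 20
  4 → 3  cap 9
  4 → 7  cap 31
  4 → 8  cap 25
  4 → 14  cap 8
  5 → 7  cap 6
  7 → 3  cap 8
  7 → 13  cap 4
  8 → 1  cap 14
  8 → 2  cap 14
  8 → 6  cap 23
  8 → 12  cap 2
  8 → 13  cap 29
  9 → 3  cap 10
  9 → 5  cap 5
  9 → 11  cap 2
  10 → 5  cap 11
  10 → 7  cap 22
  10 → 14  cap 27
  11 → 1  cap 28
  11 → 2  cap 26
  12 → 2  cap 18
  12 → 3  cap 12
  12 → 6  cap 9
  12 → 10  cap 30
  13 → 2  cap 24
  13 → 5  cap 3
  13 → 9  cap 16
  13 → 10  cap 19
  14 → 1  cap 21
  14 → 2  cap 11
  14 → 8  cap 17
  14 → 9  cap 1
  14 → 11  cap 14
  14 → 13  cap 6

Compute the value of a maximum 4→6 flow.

Maximum flow value: 71

augment #1: 4→2→6 bottleneck 14, total now 14
augment #2: 4→8→6 bottleneck 23, total now 37
augment #3: 4→3→0→6 bottleneck 9, total now 46
augment #4: 4→8→1→6 bottleneck 2, total now 48
augment #5: 4→14→1→6 bottleneck 8, total now 56
augment #6: 4→7→3→0→6 bottleneck 1, total now 57
augment #7: 4→2→9→11→1→6 bottleneck 2, total now 59
augment #8: 4→7→3→0→11→1→6 bottleneck 7, total now 66
augment #9: 4→7→13→10→14→1→6 bottleneck 3, total now 69
augment #10: 4→7→13→10→14→8→12→6 bottleneck 1, total now 70
augment #11: 4→2→9→3→10→14→8→12→6 bottleneck 1, total now 71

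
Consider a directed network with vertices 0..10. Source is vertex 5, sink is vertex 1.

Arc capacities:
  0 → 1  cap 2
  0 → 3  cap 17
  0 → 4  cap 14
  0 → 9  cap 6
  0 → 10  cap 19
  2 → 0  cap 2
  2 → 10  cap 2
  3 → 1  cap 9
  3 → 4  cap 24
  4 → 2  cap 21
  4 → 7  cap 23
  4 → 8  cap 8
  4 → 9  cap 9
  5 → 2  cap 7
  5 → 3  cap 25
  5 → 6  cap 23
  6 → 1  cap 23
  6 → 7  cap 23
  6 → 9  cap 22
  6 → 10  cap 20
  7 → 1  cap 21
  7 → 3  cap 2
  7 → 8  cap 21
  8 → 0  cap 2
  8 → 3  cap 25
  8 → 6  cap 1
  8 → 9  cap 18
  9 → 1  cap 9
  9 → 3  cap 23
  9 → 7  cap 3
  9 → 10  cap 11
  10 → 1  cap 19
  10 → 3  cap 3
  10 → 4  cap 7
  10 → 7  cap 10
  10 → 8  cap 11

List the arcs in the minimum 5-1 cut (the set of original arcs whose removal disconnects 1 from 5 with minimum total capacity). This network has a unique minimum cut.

augment #1: 5→3→1 push 9
augment #2: 5→6→1 push 23
augment #3: 5→2→0→1 push 2
augment #4: 5→2→10→1 push 2
augment #5: 5→3→4→7→1 push 16
max flow = 52; residual-reachable set from 5 gives S-side
cut edges (S→T): {(2,0), (2,10), (5,3), (5,6)} total cap 52

Min-cut arcs: {(2,0), (2,10), (5,3), (5,6)} (total capacity 52)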